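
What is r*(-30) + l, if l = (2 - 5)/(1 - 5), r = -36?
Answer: 4323/4 ≈ 1080.8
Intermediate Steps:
l = ¾ (l = -3/(-4) = -3*(-¼) = ¾ ≈ 0.75000)
r*(-30) + l = -36*(-30) + ¾ = 1080 + ¾ = 4323/4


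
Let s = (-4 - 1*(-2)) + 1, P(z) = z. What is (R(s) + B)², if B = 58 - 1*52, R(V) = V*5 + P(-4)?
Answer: 9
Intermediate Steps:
s = -1 (s = (-4 + 2) + 1 = -2 + 1 = -1)
R(V) = -4 + 5*V (R(V) = V*5 - 4 = 5*V - 4 = -4 + 5*V)
B = 6 (B = 58 - 52 = 6)
(R(s) + B)² = ((-4 + 5*(-1)) + 6)² = ((-4 - 5) + 6)² = (-9 + 6)² = (-3)² = 9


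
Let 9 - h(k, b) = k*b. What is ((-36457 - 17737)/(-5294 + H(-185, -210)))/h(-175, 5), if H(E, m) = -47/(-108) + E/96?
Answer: 1672272/144448915 ≈ 0.011577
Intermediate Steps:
H(E, m) = 47/108 + E/96 (H(E, m) = -47*(-1/108) + E*(1/96) = 47/108 + E/96)
h(k, b) = 9 - b*k (h(k, b) = 9 - k*b = 9 - b*k)
((-36457 - 17737)/(-5294 + H(-185, -210)))/h(-175, 5) = ((-36457 - 17737)/(-5294 + (47/108 + (1/96)*(-185))))/(9 - 1*5*(-175)) = (-54194/(-5294 + (47/108 - 185/96)))/(9 + 875) = -54194/(-5294 - 1289/864)/884 = -54194/(-4575305/864)*(1/884) = -54194*(-864/4575305)*(1/884) = (6689088/653615)*(1/884) = 1672272/144448915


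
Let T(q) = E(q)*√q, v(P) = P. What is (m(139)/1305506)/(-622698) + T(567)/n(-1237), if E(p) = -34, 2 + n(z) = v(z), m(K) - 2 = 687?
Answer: -689/812935975188 + 102*√7/413 ≈ 0.65343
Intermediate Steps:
m(K) = 689 (m(K) = 2 + 687 = 689)
n(z) = -2 + z
T(q) = -34*√q
(m(139)/1305506)/(-622698) + T(567)/n(-1237) = (689/1305506)/(-622698) + (-306*√7)/(-2 - 1237) = (689*(1/1305506))*(-1/622698) - 306*√7/(-1239) = (689/1305506)*(-1/622698) - 306*√7*(-1/1239) = -689/812935975188 + 102*√7/413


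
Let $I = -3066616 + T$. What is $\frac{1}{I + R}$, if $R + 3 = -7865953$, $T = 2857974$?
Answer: $- \frac{1}{8074598} \approx -1.2385 \cdot 10^{-7}$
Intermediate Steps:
$I = -208642$ ($I = -3066616 + 2857974 = -208642$)
$R = -7865956$ ($R = -3 - 7865953 = -7865956$)
$\frac{1}{I + R} = \frac{1}{-208642 - 7865956} = \frac{1}{-8074598} = - \frac{1}{8074598}$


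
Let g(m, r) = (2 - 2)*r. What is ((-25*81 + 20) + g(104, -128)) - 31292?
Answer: -33297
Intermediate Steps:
g(m, r) = 0 (g(m, r) = 0*r = 0)
((-25*81 + 20) + g(104, -128)) - 31292 = ((-25*81 + 20) + 0) - 31292 = ((-2025 + 20) + 0) - 31292 = (-2005 + 0) - 31292 = -2005 - 31292 = -33297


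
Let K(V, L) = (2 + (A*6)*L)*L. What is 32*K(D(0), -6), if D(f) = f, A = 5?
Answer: 34176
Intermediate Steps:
K(V, L) = L*(2 + 30*L) (K(V, L) = (2 + (5*6)*L)*L = (2 + 30*L)*L = L*(2 + 30*L))
32*K(D(0), -6) = 32*(2*(-6)*(1 + 15*(-6))) = 32*(2*(-6)*(1 - 90)) = 32*(2*(-6)*(-89)) = 32*1068 = 34176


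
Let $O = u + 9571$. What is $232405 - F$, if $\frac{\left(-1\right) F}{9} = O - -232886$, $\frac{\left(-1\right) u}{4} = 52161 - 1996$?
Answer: $608578$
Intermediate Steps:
$u = -200660$ ($u = - 4 \left(52161 - 1996\right) = \left(-4\right) 50165 = -200660$)
$O = -191089$ ($O = -200660 + 9571 = -191089$)
$F = -376173$ ($F = - 9 \left(-191089 - -232886\right) = - 9 \left(-191089 + 232886\right) = \left(-9\right) 41797 = -376173$)
$232405 - F = 232405 - -376173 = 232405 + 376173 = 608578$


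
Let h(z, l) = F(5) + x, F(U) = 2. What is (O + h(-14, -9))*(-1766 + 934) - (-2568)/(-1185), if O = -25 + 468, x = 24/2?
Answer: -150189336/395 ≈ -3.8023e+5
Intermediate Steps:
x = 12 (x = 24*(½) = 12)
h(z, l) = 14 (h(z, l) = 2 + 12 = 14)
O = 443
(O + h(-14, -9))*(-1766 + 934) - (-2568)/(-1185) = (443 + 14)*(-1766 + 934) - (-2568)/(-1185) = 457*(-832) - (-2568)*(-1)/1185 = -380224 - 1*856/395 = -380224 - 856/395 = -150189336/395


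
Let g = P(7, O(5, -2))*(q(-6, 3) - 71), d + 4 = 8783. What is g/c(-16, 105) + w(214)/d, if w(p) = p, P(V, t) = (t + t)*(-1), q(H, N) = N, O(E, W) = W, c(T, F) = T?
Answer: 149457/8779 ≈ 17.024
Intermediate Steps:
d = 8779 (d = -4 + 8783 = 8779)
P(V, t) = -2*t (P(V, t) = (2*t)*(-1) = -2*t)
g = -272 (g = (-2*(-2))*(3 - 71) = 4*(-68) = -272)
g/c(-16, 105) + w(214)/d = -272/(-16) + 214/8779 = -272*(-1/16) + 214*(1/8779) = 17 + 214/8779 = 149457/8779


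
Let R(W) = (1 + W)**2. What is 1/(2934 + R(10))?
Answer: 1/3055 ≈ 0.00032733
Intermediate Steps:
1/(2934 + R(10)) = 1/(2934 + (1 + 10)**2) = 1/(2934 + 11**2) = 1/(2934 + 121) = 1/3055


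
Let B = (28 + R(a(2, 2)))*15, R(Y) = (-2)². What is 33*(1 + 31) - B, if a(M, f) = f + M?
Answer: 576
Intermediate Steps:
a(M, f) = M + f
R(Y) = 4
B = 480 (B = (28 + 4)*15 = 32*15 = 480)
33*(1 + 31) - B = 33*(1 + 31) - 1*480 = 33*32 - 480 = 1056 - 480 = 576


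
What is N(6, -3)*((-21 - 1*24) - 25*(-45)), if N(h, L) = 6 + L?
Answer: 3240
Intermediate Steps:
N(6, -3)*((-21 - 1*24) - 25*(-45)) = (6 - 3)*((-21 - 1*24) - 25*(-45)) = 3*((-21 - 24) + 1125) = 3*(-45 + 1125) = 3*1080 = 3240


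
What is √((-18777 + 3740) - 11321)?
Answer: I*√26358 ≈ 162.35*I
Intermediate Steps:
√((-18777 + 3740) - 11321) = √(-15037 - 11321) = √(-26358) = I*√26358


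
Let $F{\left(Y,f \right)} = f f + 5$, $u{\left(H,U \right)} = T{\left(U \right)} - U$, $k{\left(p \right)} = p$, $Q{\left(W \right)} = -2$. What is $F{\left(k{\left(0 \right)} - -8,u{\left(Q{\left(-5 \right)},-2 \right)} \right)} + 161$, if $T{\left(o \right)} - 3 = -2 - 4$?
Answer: $167$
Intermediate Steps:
$T{\left(o \right)} = -3$ ($T{\left(o \right)} = 3 - 6 = -3$)
$u{\left(H,U \right)} = -3 - U$
$F{\left(Y,f \right)} = 5 + f^{2}$ ($F{\left(Y,f \right)} = f^{2} + 5 = 5 + f^{2}$)
$F{\left(k{\left(0 \right)} - -8,u{\left(Q{\left(-5 \right)},-2 \right)} \right)} + 161 = \left(5 + \left(-3 - -2\right)^{2}\right) + 161 = \left(5 + \left(-3 + 2\right)^{2}\right) + 161 = \left(5 + \left(-1\right)^{2}\right) + 161 = \left(5 + 1\right) + 161 = 6 + 161 = 167$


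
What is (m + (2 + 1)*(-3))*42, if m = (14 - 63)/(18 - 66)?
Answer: -2681/8 ≈ -335.13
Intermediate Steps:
m = 49/48 (m = -49/(-48) = -49*(-1/48) = 49/48 ≈ 1.0208)
(m + (2 + 1)*(-3))*42 = (49/48 + (2 + 1)*(-3))*42 = (49/48 + 3*(-3))*42 = (49/48 - 9)*42 = -383/48*42 = -2681/8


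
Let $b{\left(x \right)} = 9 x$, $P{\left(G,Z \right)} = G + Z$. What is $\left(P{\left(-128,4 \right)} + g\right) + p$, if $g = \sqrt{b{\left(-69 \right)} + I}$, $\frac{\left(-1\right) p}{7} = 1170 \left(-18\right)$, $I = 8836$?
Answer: $147296 + \sqrt{8215} \approx 1.4739 \cdot 10^{5}$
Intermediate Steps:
$p = 147420$ ($p = - 7 \cdot 1170 \left(-18\right) = \left(-7\right) \left(-21060\right) = 147420$)
$g = \sqrt{8215}$ ($g = \sqrt{9 \left(-69\right) + 8836} = \sqrt{-621 + 8836} = \sqrt{8215} \approx 90.637$)
$\left(P{\left(-128,4 \right)} + g\right) + p = \left(\left(-128 + 4\right) + \sqrt{8215}\right) + 147420 = \left(-124 + \sqrt{8215}\right) + 147420 = 147296 + \sqrt{8215}$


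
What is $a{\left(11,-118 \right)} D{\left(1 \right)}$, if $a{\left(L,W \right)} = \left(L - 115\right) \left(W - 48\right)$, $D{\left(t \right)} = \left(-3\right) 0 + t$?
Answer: $17264$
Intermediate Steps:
$D{\left(t \right)} = t$ ($D{\left(t \right)} = 0 + t = t$)
$a{\left(L,W \right)} = \left(-115 + L\right) \left(-48 + W\right)$
$a{\left(11,-118 \right)} D{\left(1 \right)} = \left(5520 - -13570 - 528 + 11 \left(-118\right)\right) 1 = \left(5520 + 13570 - 528 - 1298\right) 1 = 17264 \cdot 1 = 17264$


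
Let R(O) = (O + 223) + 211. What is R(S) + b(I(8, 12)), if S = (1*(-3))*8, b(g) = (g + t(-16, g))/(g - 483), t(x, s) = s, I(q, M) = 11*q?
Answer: 161774/395 ≈ 409.55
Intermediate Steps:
b(g) = 2*g/(-483 + g) (b(g) = (g + g)/(g - 483) = (2*g)/(-483 + g) = 2*g/(-483 + g))
S = -24 (S = -3*8 = -24)
R(O) = 434 + O (R(O) = (223 + O) + 211 = 434 + O)
R(S) + b(I(8, 12)) = (434 - 24) + 2*(11*8)/(-483 + 11*8) = 410 + 2*88/(-483 + 88) = 410 + 2*88/(-395) = 410 + 2*88*(-1/395) = 410 - 176/395 = 161774/395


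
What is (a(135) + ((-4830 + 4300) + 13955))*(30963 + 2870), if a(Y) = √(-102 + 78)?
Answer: 454208025 + 67666*I*√6 ≈ 4.5421e+8 + 1.6575e+5*I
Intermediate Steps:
a(Y) = 2*I*√6 (a(Y) = √(-24) = 2*I*√6)
(a(135) + ((-4830 + 4300) + 13955))*(30963 + 2870) = (2*I*√6 + ((-4830 + 4300) + 13955))*(30963 + 2870) = (2*I*√6 + (-530 + 13955))*33833 = (2*I*√6 + 13425)*33833 = (13425 + 2*I*√6)*33833 = 454208025 + 67666*I*√6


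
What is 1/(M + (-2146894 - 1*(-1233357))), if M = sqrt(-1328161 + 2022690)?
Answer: -913537/834549155840 - sqrt(694529)/834549155840 ≈ -1.0956e-6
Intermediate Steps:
M = sqrt(694529) ≈ 833.38
1/(M + (-2146894 - 1*(-1233357))) = 1/(sqrt(694529) + (-2146894 - 1*(-1233357))) = 1/(sqrt(694529) + (-2146894 + 1233357)) = 1/(sqrt(694529) - 913537) = 1/(-913537 + sqrt(694529))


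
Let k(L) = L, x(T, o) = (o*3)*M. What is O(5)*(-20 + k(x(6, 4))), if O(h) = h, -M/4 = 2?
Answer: -580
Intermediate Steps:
M = -8 (M = -4*2 = -8)
x(T, o) = -24*o (x(T, o) = (o*3)*(-8) = (3*o)*(-8) = -24*o)
O(5)*(-20 + k(x(6, 4))) = 5*(-20 - 24*4) = 5*(-20 - 96) = 5*(-116) = -580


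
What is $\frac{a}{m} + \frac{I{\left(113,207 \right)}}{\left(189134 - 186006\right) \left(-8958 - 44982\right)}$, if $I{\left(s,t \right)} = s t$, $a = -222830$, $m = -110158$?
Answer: $\frac{272422199419}{134683577120} \approx 2.0227$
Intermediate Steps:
$\frac{a}{m} + \frac{I{\left(113,207 \right)}}{\left(189134 - 186006\right) \left(-8958 - 44982\right)} = - \frac{222830}{-110158} + \frac{113 \cdot 207}{\left(189134 - 186006\right) \left(-8958 - 44982\right)} = \left(-222830\right) \left(- \frac{1}{110158}\right) + \frac{23391}{3128 \left(-53940\right)} = \frac{111415}{55079} + \frac{23391}{-168724320} = \frac{111415}{55079} + 23391 \left(- \frac{1}{168724320}\right) = \frac{111415}{55079} - \frac{339}{2445280} = \frac{272422199419}{134683577120}$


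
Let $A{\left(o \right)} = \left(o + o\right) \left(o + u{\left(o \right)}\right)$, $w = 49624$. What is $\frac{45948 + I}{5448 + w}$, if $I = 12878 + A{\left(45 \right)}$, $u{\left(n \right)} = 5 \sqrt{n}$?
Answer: $\frac{15719}{13768} + \frac{675 \sqrt{5}}{27536} \approx 1.1965$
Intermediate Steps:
$A{\left(o \right)} = 2 o \left(o + 5 \sqrt{o}\right)$ ($A{\left(o \right)} = \left(o + o\right) \left(o + 5 \sqrt{o}\right) = 2 o \left(o + 5 \sqrt{o}\right)$)
$I = 16928 + 1350 \sqrt{5}$ ($I = 12878 + 2 \cdot 45 \left(45 + 5 \sqrt{45}\right) = 12878 + 2 \cdot 45 \left(45 + 5 \cdot 3 \sqrt{5}\right) = 12878 + 2 \cdot 45 \left(45 + 15 \sqrt{5}\right) = 12878 + \left(4050 + 1350 \sqrt{5}\right) = 16928 + 1350 \sqrt{5} \approx 19947.0$)
$\frac{45948 + I}{5448 + w} = \frac{45948 + \left(16928 + 1350 \sqrt{5}\right)}{5448 + 49624} = \frac{62876 + 1350 \sqrt{5}}{55072} = \left(62876 + 1350 \sqrt{5}\right) \frac{1}{55072} = \frac{15719}{13768} + \frac{675 \sqrt{5}}{27536}$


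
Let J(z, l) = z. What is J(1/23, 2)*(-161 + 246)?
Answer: 85/23 ≈ 3.6957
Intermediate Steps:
J(1/23, 2)*(-161 + 246) = (-161 + 246)/23 = (1/23)*85 = 85/23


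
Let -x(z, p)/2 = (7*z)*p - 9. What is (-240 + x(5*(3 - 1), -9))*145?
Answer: 150510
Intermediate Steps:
x(z, p) = 18 - 14*p*z (x(z, p) = -2*((7*z)*p - 9) = -2*(7*p*z - 9) = -2*(-9 + 7*p*z) = 18 - 14*p*z)
(-240 + x(5*(3 - 1), -9))*145 = (-240 + (18 - 14*(-9)*5*(3 - 1)))*145 = (-240 + (18 - 14*(-9)*5*2))*145 = (-240 + (18 - 14*(-9)*10))*145 = (-240 + (18 + 1260))*145 = (-240 + 1278)*145 = 1038*145 = 150510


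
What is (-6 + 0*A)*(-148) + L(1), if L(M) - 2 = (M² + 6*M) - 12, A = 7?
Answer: 885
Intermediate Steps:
L(M) = -10 + M² + 6*M (L(M) = 2 + ((M² + 6*M) - 12) = 2 + (-12 + M² + 6*M) = -10 + M² + 6*M)
(-6 + 0*A)*(-148) + L(1) = (-6 + 0*7)*(-148) + (-10 + 1² + 6*1) = (-6 + 0)*(-148) + (-10 + 1 + 6) = -6*(-148) - 3 = 888 - 3 = 885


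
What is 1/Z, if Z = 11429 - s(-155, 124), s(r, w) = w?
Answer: 1/11305 ≈ 8.8456e-5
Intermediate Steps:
Z = 11305 (Z = 11429 - 1*124 = 11429 - 124 = 11305)
1/Z = 1/11305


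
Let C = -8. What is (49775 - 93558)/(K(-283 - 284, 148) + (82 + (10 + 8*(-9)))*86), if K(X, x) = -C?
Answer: -43783/1728 ≈ -25.337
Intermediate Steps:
K(X, x) = 8 (K(X, x) = -1*(-8) = 8)
(49775 - 93558)/(K(-283 - 284, 148) + (82 + (10 + 8*(-9)))*86) = (49775 - 93558)/(8 + (82 + (10 + 8*(-9)))*86) = -43783/(8 + (82 + (10 - 72))*86) = -43783/(8 + (82 - 62)*86) = -43783/(8 + 20*86) = -43783/(8 + 1720) = -43783/1728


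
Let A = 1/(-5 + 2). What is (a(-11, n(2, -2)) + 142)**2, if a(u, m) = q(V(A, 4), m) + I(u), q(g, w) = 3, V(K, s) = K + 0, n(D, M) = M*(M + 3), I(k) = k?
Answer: 17956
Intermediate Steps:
n(D, M) = M*(3 + M)
A = -1/3 (A = 1/(-3) = -1/3 ≈ -0.33333)
V(K, s) = K
a(u, m) = 3 + u
(a(-11, n(2, -2)) + 142)**2 = ((3 - 11) + 142)**2 = (-8 + 142)**2 = 134**2 = 17956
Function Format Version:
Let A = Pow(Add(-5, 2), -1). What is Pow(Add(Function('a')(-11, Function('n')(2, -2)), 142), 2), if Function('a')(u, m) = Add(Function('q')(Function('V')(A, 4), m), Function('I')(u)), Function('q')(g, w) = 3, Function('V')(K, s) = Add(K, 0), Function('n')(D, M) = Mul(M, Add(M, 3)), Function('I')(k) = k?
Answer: 17956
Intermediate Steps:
Function('n')(D, M) = Mul(M, Add(3, M))
A = Rational(-1, 3) (A = Pow(-3, -1) = Rational(-1, 3) ≈ -0.33333)
Function('V')(K, s) = K
Function('a')(u, m) = Add(3, u)
Pow(Add(Function('a')(-11, Function('n')(2, -2)), 142), 2) = Pow(Add(Add(3, -11), 142), 2) = Pow(Add(-8, 142), 2) = Pow(134, 2) = 17956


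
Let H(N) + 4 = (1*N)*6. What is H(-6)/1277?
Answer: -40/1277 ≈ -0.031323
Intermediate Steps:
H(N) = -4 + 6*N (H(N) = -4 + (1*N)*6 = -4 + N*6 = -4 + 6*N)
H(-6)/1277 = (-4 + 6*(-6))/1277 = (-4 - 36)*(1/1277) = -40*1/1277 = -40/1277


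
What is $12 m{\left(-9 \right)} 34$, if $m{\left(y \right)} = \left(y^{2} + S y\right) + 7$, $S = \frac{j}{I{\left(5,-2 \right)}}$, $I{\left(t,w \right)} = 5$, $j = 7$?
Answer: $\frac{153816}{5} \approx 30763.0$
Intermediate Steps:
$S = \frac{7}{5} \approx 1.4$
$m{\left(y \right)} = 7 + y^{2} + \frac{7 y}{5}$ ($m{\left(y \right)} = \left(y^{2} + \frac{7 y}{5}\right) + 7 = 7 + y^{2} + \frac{7 y}{5}$)
$12 m{\left(-9 \right)} 34 = 12 \left(7 + \left(-9\right)^{2} + \frac{7}{5} \left(-9\right)\right) 34 = 12 \left(7 + 81 - \frac{63}{5}\right) 34 = 12 \cdot \frac{377}{5} \cdot 34 = \frac{4524}{5} \cdot 34 = \frac{153816}{5}$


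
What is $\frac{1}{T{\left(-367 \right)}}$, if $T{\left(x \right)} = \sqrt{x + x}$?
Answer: $- \frac{i \sqrt{734}}{734} \approx - 0.036911 i$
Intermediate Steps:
$T{\left(x \right)} = \sqrt{2} \sqrt{x}$ ($T{\left(x \right)} = \sqrt{2 x} = \sqrt{2} \sqrt{x}$)
$\frac{1}{T{\left(-367 \right)}} = \frac{1}{\sqrt{2} \sqrt{-367}} = \frac{1}{\sqrt{2} i \sqrt{367}} = \frac{1}{i \sqrt{734}} = - \frac{i \sqrt{734}}{734}$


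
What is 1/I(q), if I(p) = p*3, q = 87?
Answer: 1/261 ≈ 0.0038314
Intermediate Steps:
I(p) = 3*p
1/I(q) = 1/(3*87) = 1/261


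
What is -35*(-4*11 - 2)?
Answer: 1610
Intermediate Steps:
-35*(-4*11 - 2) = -35*(-44 - 2) = -35*(-46) = 1610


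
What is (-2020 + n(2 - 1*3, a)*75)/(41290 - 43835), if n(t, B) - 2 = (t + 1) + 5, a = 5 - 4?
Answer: 299/509 ≈ 0.58743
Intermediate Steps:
a = 1
n(t, B) = 8 + t (n(t, B) = 2 + ((t + 1) + 5) = 2 + ((1 + t) + 5) = 2 + (6 + t) = 8 + t)
(-2020 + n(2 - 1*3, a)*75)/(41290 - 43835) = (-2020 + (8 + (2 - 1*3))*75)/(41290 - 43835) = (-2020 + (8 + (2 - 3))*75)/(-2545) = (-2020 + (8 - 1)*75)*(-1/2545) = (-2020 + 7*75)*(-1/2545) = (-2020 + 525)*(-1/2545) = -1495*(-1/2545) = 299/509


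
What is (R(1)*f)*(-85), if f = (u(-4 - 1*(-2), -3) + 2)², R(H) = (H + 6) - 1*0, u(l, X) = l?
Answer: 0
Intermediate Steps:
R(H) = 6 + H (R(H) = (6 + H) + 0 = 6 + H)
f = 0 (f = ((-4 - 1*(-2)) + 2)² = ((-4 + 2) + 2)² = (-2 + 2)² = 0² = 0)
(R(1)*f)*(-85) = ((6 + 1)*0)*(-85) = (7*0)*(-85) = 0*(-85) = 0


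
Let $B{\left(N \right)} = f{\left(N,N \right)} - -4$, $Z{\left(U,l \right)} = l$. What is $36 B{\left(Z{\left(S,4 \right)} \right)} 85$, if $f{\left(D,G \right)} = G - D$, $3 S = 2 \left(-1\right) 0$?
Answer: $12240$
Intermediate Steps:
$S = 0$ ($S = \frac{2 \left(-1\right) 0}{3} = \frac{\left(-2\right) 0}{3} = \frac{1}{3} \cdot 0 = 0$)
$B{\left(N \right)} = 4$ ($B{\left(N \right)} = \left(N - N\right) - -4 = 0 + 4 = 4$)
$36 B{\left(Z{\left(S,4 \right)} \right)} 85 = 36 \cdot 4 \cdot 85 = 144 \cdot 85 = 12240$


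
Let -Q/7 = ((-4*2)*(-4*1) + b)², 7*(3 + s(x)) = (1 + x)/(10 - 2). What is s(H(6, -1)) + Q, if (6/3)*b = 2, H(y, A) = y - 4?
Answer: -427053/56 ≈ -7625.9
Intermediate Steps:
H(y, A) = -4 + y
s(x) = -167/56 + x/56 (s(x) = -3 + ((1 + x)/(10 - 2))/7 = -3 + ((1 + x)/8)/7 = -3 + ((1 + x)*(⅛))/7 = -3 + (⅛ + x/8)/7 = -3 + (1/56 + x/56) = -167/56 + x/56)
b = 1 (b = (½)*2 = 1)
Q = -7623 (Q = -7*((-4*2)*(-4*1) + 1)² = -7*(-8*(-4) + 1)² = -7*(32 + 1)² = -7*33² = -7*1089 = -7623)
s(H(6, -1)) + Q = (-167/56 + (-4 + 6)/56) - 7623 = (-167/56 + (1/56)*2) - 7623 = (-167/56 + 1/28) - 7623 = -165/56 - 7623 = -427053/56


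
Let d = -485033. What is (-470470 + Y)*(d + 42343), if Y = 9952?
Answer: 203866713420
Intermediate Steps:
(-470470 + Y)*(d + 42343) = (-470470 + 9952)*(-485033 + 42343) = -460518*(-442690) = 203866713420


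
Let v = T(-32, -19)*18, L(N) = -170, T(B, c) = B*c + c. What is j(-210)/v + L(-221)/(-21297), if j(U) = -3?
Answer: 67/8702 ≈ 0.0076994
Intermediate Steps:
T(B, c) = c + B*c
v = 10602 (v = -19*(1 - 32)*18 = -19*(-31)*18 = 589*18 = 10602)
j(-210)/v + L(-221)/(-21297) = -3/10602 - 170/(-21297) = -3*1/10602 - 170*(-1/21297) = -1/3534 + 170/21297 = 67/8702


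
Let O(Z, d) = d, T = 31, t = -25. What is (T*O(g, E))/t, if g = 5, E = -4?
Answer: 124/25 ≈ 4.9600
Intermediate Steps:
(T*O(g, E))/t = (31*(-4))/(-25) = -124*(-1/25) = 124/25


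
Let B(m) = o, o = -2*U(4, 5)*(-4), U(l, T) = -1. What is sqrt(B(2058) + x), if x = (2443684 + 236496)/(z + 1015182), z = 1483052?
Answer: 223*I*sqrt(258438)/43073 ≈ 2.632*I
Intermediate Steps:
o = -8 (o = -2*(-1)*(-4) = 2*(-4) = -8)
B(m) = -8
x = 46210/43073 (x = (2443684 + 236496)/(1483052 + 1015182) = 2680180/2498234 = 2680180*(1/2498234) = 46210/43073 ≈ 1.0728)
sqrt(B(2058) + x) = sqrt(-8 + 46210/43073) = sqrt(-298374/43073) = 223*I*sqrt(258438)/43073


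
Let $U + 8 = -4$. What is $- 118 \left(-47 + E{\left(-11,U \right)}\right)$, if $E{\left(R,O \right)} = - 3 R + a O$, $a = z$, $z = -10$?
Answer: $-12508$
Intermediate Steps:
$U = -12$ ($U = -8 - 4 = -12$)
$a = -10$
$E{\left(R,O \right)} = - 10 O - 3 R$ ($E{\left(R,O \right)} = - 3 R - 10 O = - 10 O - 3 R$)
$- 118 \left(-47 + E{\left(-11,U \right)}\right) = - 118 \left(-47 - -153\right) = - 118 \left(-47 + \left(120 + 33\right)\right) = - 118 \left(-47 + 153\right) = \left(-118\right) 106 = -12508$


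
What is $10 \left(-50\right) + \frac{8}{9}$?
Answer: $- \frac{4492}{9} \approx -499.11$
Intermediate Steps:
$10 \left(-50\right) + \frac{8}{9} = -500 + 8 \cdot \frac{1}{9} = -500 + \frac{8}{9} = - \frac{4492}{9}$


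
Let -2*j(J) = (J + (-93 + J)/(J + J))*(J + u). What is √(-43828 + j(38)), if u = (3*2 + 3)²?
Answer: I*√265961354/76 ≈ 214.58*I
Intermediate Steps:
u = 81 (u = (6 + 3)² = 9² = 81)
j(J) = -(81 + J)*(J + (-93 + J)/(2*J))/2 (j(J) = -(J + (-93 + J)/(J + J))*(J + 81)/2 = -(J + (-93 + J)/((2*J)))*(81 + J)/2 = -(J + (-93 + J)*(1/(2*J)))*(81 + J)/2 = -(J + (-93 + J)/(2*J))*(81 + J)/2 = -(81 + J)*(J + (-93 + J)/(2*J))/2)
√(-43828 + j(38)) = √(-43828 + (¼)*(7533 - 1*38*(-12 + 2*38² + 163*38))/38) = √(-43828 + (¼)*(1/38)*(7533 - 1*38*(-12 + 2*1444 + 6194))) = √(-43828 + (¼)*(1/38)*(7533 - 1*38*(-12 + 2888 + 6194))) = √(-43828 + (¼)*(1/38)*(7533 - 1*38*9070)) = √(-43828 + (¼)*(1/38)*(7533 - 344660)) = √(-43828 + (¼)*(1/38)*(-337127)) = √(-43828 - 337127/152) = √(-6998983/152) = I*√265961354/76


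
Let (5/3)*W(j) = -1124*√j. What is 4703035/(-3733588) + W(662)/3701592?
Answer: -4703035/3733588 - 281*√662/1542330 ≈ -1.2643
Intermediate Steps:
W(j) = -3372*√j/5 (W(j) = 3*(-1124*√j)/5 = -3372*√j/5)
4703035/(-3733588) + W(662)/3701592 = 4703035/(-3733588) - 3372*√662/5/3701592 = 4703035*(-1/3733588) - 3372*√662/5*(1/3701592) = -4703035/3733588 - 281*√662/1542330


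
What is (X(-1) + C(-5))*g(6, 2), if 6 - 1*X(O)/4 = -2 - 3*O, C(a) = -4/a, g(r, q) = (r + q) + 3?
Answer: 1144/5 ≈ 228.80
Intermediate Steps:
g(r, q) = 3 + q + r (g(r, q) = (q + r) + 3 = 3 + q + r)
X(O) = 32 + 12*O (X(O) = 24 - 4*(-2 - 3*O) = 24 + (8 + 12*O) = 32 + 12*O)
(X(-1) + C(-5))*g(6, 2) = ((32 + 12*(-1)) - 4/(-5))*(3 + 2 + 6) = ((32 - 12) - 4*(-⅕))*11 = (20 + ⅘)*11 = (104/5)*11 = 1144/5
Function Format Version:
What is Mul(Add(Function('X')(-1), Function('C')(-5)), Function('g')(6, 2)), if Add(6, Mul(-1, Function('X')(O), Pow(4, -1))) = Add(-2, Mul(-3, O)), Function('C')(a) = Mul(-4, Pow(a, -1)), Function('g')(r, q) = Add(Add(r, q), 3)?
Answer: Rational(1144, 5) ≈ 228.80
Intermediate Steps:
Function('g')(r, q) = Add(3, q, r) (Function('g')(r, q) = Add(Add(q, r), 3) = Add(3, q, r))
Function('X')(O) = Add(32, Mul(12, O)) (Function('X')(O) = Add(24, Mul(-4, Add(-2, Mul(-3, O)))) = Add(24, Add(8, Mul(12, O))) = Add(32, Mul(12, O)))
Mul(Add(Function('X')(-1), Function('C')(-5)), Function('g')(6, 2)) = Mul(Add(Add(32, Mul(12, -1)), Mul(-4, Pow(-5, -1))), Add(3, 2, 6)) = Mul(Add(Add(32, -12), Mul(-4, Rational(-1, 5))), 11) = Mul(Add(20, Rational(4, 5)), 11) = Mul(Rational(104, 5), 11) = Rational(1144, 5)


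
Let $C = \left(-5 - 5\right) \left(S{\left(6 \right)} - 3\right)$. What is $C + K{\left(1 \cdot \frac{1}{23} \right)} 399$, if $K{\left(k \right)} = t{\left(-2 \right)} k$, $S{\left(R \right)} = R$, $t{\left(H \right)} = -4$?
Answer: $- \frac{2286}{23} \approx -99.391$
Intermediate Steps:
$K{\left(k \right)} = - 4 k$
$C = -30$ ($C = \left(-5 - 5\right) \left(6 - 3\right) = \left(-5 - 5\right) 3 = \left(-10\right) 3 = -30$)
$C + K{\left(1 \cdot \frac{1}{23} \right)} 399 = -30 + - 4 \cdot 1 \cdot \frac{1}{23} \cdot 399 = -30 + \left(-4\right) \frac{1}{23} \cdot 399 = -30 - \frac{1596}{23} = - \frac{2286}{23}$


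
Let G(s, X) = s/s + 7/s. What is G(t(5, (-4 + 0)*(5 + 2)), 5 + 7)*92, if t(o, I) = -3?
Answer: -368/3 ≈ -122.67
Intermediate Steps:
G(s, X) = 1 + 7/s
G(t(5, (-4 + 0)*(5 + 2)), 5 + 7)*92 = ((7 - 3)/(-3))*92 = -⅓*4*92 = -4/3*92 = -368/3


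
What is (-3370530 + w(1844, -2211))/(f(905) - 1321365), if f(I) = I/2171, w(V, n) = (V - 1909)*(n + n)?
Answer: 669341010/286868251 ≈ 2.3333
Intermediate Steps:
w(V, n) = 2*n*(-1909 + V) (w(V, n) = (-1909 + V)*(2*n) = 2*n*(-1909 + V))
f(I) = I/2171 (f(I) = I*(1/2171) = I/2171)
(-3370530 + w(1844, -2211))/(f(905) - 1321365) = (-3370530 + 2*(-2211)*(-1909 + 1844))/((1/2171)*905 - 1321365) = (-3370530 + 2*(-2211)*(-65))/(905/2171 - 1321365) = (-3370530 + 287430)/(-2868682510/2171) = -3083100*(-2171/2868682510) = 669341010/286868251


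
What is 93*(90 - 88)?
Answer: 186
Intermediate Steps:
93*(90 - 88) = 93*2 = 186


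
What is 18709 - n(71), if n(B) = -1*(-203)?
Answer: 18506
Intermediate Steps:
n(B) = 203
18709 - n(71) = 18709 - 1*203 = 18709 - 203 = 18506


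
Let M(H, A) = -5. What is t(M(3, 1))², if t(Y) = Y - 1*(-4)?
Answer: 1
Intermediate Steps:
t(Y) = 4 + Y (t(Y) = Y + 4 = 4 + Y)
t(M(3, 1))² = (4 - 5)² = (-1)² = 1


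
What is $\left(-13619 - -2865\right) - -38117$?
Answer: $27363$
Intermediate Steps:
$\left(-13619 - -2865\right) - -38117 = \left(-13619 + 2865\right) + 38117 = -10754 + 38117 = 27363$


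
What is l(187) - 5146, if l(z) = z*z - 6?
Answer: 29817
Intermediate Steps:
l(z) = -6 + z² (l(z) = z² - 6 = -6 + z²)
l(187) - 5146 = (-6 + 187²) - 5146 = (-6 + 34969) - 5146 = 34963 - 5146 = 29817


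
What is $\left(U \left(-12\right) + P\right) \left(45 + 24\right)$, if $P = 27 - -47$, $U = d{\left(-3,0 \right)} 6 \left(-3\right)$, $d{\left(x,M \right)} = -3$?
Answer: $-39606$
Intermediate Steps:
$U = 54$ ($U = \left(-3\right) 6 \left(-3\right) = \left(-18\right) \left(-3\right) = 54$)
$P = 74$ ($P = 27 + 47 = 74$)
$\left(U \left(-12\right) + P\right) \left(45 + 24\right) = \left(54 \left(-12\right) + 74\right) \left(45 + 24\right) = \left(-648 + 74\right) 69 = \left(-574\right) 69 = -39606$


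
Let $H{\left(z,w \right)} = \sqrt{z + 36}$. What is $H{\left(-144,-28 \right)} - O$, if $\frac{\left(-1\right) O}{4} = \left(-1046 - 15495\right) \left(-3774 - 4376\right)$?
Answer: $539236600 + 6 i \sqrt{3} \approx 5.3924 \cdot 10^{8} + 10.392 i$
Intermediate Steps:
$H{\left(z,w \right)} = \sqrt{36 + z}$
$O = -539236600$ ($O = - 4 \left(-1046 - 15495\right) \left(-3774 - 4376\right) = - 4 \left(\left(-16541\right) \left(-8150\right)\right) = \left(-4\right) 134809150 = -539236600$)
$H{\left(-144,-28 \right)} - O = \sqrt{36 - 144} - -539236600 = \sqrt{-108} + 539236600 = 6 i \sqrt{3} + 539236600 = 539236600 + 6 i \sqrt{3}$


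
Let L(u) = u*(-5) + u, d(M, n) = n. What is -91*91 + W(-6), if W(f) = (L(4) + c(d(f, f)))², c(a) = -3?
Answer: -7920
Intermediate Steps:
L(u) = -4*u (L(u) = -5*u + u = -4*u)
W(f) = 361 (W(f) = (-4*4 - 3)² = (-16 - 3)² = (-19)² = 361)
-91*91 + W(-6) = -91*91 + 361 = -8281 + 361 = -7920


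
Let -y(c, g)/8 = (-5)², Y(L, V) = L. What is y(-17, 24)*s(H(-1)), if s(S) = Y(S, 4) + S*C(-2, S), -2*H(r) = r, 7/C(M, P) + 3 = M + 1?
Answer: 75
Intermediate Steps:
C(M, P) = 7/(-2 + M) (C(M, P) = 7/(-3 + (M + 1)) = 7/(-3 + (1 + M)) = 7/(-2 + M))
H(r) = -r/2
y(c, g) = -200 (y(c, g) = -8*(-5)² = -8*25 = -200)
s(S) = -3*S/4 (s(S) = S + S*(7/(-2 - 2)) = S + S*(7/(-4)) = S + S*(7*(-¼)) = S + S*(-7/4) = S - 7*S/4 = -3*S/4)
y(-17, 24)*s(H(-1)) = -(-150)*(-½*(-1)) = -(-150)/2 = -200*(-3/8) = 75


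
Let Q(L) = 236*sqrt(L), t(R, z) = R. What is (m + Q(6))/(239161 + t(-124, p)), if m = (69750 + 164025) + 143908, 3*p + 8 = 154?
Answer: 377683/239037 + 236*sqrt(6)/239037 ≈ 1.5824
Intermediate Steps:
p = 146/3 (p = -8/3 + (1/3)*154 = -8/3 + 154/3 = 146/3 ≈ 48.667)
m = 377683 (m = 233775 + 143908 = 377683)
(m + Q(6))/(239161 + t(-124, p)) = (377683 + 236*sqrt(6))/(239161 - 124) = (377683 + 236*sqrt(6))/239037 = (377683 + 236*sqrt(6))*(1/239037) = 377683/239037 + 236*sqrt(6)/239037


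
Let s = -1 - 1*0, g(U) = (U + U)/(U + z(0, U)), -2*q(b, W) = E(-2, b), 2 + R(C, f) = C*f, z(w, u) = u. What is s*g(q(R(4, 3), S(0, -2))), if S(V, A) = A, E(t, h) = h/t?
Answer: -1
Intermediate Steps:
R(C, f) = -2 + C*f
q(b, W) = b/4 (q(b, W) = -b/(2*(-2)) = -b*(-1)/(2*2) = -(-1)*b/4 = b/4)
g(U) = 1 (g(U) = (U + U)/(U + U) = (2*U)/((2*U)) = (2*U)*(1/(2*U)) = 1)
s = -1 (s = -1 + 0 = -1)
s*g(q(R(4, 3), S(0, -2))) = -1*1 = -1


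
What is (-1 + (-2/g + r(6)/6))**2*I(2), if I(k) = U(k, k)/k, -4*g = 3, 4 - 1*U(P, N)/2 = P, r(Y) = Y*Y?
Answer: 1058/9 ≈ 117.56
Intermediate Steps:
r(Y) = Y**2
U(P, N) = 8 - 2*P
g = -3/4 (g = -1/4*3 = -3/4 ≈ -0.75000)
I(k) = (8 - 2*k)/k
(-1 + (-2/g + r(6)/6))**2*I(2) = (-1 + (-2/(-3/4) + 6**2/6))**2*(-2 + 8/2) = (-1 + (-2*(-4/3) + 36*(1/6)))**2*(-2 + 8*(1/2)) = (-1 + (8/3 + 6))**2*(-2 + 4) = (-1 + 26/3)**2*2 = (23/3)**2*2 = (529/9)*2 = 1058/9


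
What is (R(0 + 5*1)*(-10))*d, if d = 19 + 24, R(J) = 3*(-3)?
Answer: 3870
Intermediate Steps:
R(J) = -9
d = 43
(R(0 + 5*1)*(-10))*d = -9*(-10)*43 = 90*43 = 3870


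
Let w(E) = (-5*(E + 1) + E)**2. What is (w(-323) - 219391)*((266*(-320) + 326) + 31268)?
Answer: -76915684428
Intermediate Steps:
w(E) = (-5 - 4*E)**2 (w(E) = (-5*(1 + E) + E)**2 = ((-5 - 5*E) + E)**2 = (-5 - 4*E)**2)
(w(-323) - 219391)*((266*(-320) + 326) + 31268) = ((5 + 4*(-323))**2 - 219391)*((266*(-320) + 326) + 31268) = ((5 - 1292)**2 - 219391)*((-85120 + 326) + 31268) = ((-1287)**2 - 219391)*(-84794 + 31268) = (1656369 - 219391)*(-53526) = 1436978*(-53526) = -76915684428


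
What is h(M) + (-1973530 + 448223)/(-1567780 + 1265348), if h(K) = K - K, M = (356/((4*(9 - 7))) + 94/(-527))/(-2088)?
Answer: 1525307/302432 ≈ 5.0435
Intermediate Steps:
M = -46715/2200752 (M = (356/((4*2)) + 94*(-1/527))*(-1/2088) = (356/8 - 94/527)*(-1/2088) = (356*(⅛) - 94/527)*(-1/2088) = (89/2 - 94/527)*(-1/2088) = (46715/1054)*(-1/2088) = -46715/2200752 ≈ -0.021227)
h(K) = 0
h(M) + (-1973530 + 448223)/(-1567780 + 1265348) = 0 + (-1973530 + 448223)/(-1567780 + 1265348) = 0 - 1525307/(-302432) = 0 - 1525307*(-1/302432) = 0 + 1525307/302432 = 1525307/302432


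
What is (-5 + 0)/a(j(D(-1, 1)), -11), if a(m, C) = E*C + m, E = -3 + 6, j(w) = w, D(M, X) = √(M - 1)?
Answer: 165/1091 + 5*I*√2/1091 ≈ 0.15124 + 0.0064813*I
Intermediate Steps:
D(M, X) = √(-1 + M)
E = 3
a(m, C) = m + 3*C (a(m, C) = 3*C + m = m + 3*C)
(-5 + 0)/a(j(D(-1, 1)), -11) = (-5 + 0)/(√(-1 - 1) + 3*(-11)) = -5/(√(-2) - 33) = -5/(I*√2 - 33) = -5/(-33 + I*√2)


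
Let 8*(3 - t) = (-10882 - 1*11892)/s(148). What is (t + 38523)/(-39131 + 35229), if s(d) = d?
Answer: -22818779/2309984 ≈ -9.8783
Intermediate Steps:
t = 13163/592 (t = 3 - (-10882 - 1*11892)/(8*148) = 3 - (-10882 - 11892)/(8*148) = 3 - (-11387)/(4*148) = 3 - 1/8*(-11387/74) = 3 + 11387/592 = 13163/592 ≈ 22.235)
(t + 38523)/(-39131 + 35229) = (13163/592 + 38523)/(-39131 + 35229) = (22818779/592)/(-3902) = (22818779/592)*(-1/3902) = -22818779/2309984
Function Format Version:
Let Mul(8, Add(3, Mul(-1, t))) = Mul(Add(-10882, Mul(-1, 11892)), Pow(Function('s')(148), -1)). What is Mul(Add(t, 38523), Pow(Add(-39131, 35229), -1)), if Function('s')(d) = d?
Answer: Rational(-22818779, 2309984) ≈ -9.8783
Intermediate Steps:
t = Rational(13163, 592) (t = Add(3, Mul(Rational(-1, 8), Mul(Add(-10882, Mul(-1, 11892)), Pow(148, -1)))) = Add(3, Mul(Rational(-1, 8), Mul(Add(-10882, -11892), Rational(1, 148)))) = Add(3, Mul(Rational(-1, 8), Mul(-22774, Rational(1, 148)))) = Add(3, Mul(Rational(-1, 8), Rational(-11387, 74))) = Add(3, Rational(11387, 592)) = Rational(13163, 592) ≈ 22.235)
Mul(Add(t, 38523), Pow(Add(-39131, 35229), -1)) = Mul(Add(Rational(13163, 592), 38523), Pow(Add(-39131, 35229), -1)) = Mul(Rational(22818779, 592), Pow(-3902, -1)) = Mul(Rational(22818779, 592), Rational(-1, 3902)) = Rational(-22818779, 2309984)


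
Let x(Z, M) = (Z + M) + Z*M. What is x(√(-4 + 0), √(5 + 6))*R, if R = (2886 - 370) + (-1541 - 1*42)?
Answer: 1866*I + √11*(933 + 1866*I) ≈ 3094.4 + 8054.8*I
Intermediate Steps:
x(Z, M) = M + Z + M*Z (x(Z, M) = (M + Z) + M*Z = M + Z + M*Z)
R = 933 (R = 2516 + (-1541 - 42) = 2516 - 1583 = 933)
x(√(-4 + 0), √(5 + 6))*R = (√(5 + 6) + √(-4 + 0) + √(5 + 6)*√(-4 + 0))*933 = (√11 + √(-4) + √11*√(-4))*933 = (√11 + 2*I + √11*(2*I))*933 = (√11 + 2*I + 2*I*√11)*933 = 933*√11 + 1866*I + 1866*I*√11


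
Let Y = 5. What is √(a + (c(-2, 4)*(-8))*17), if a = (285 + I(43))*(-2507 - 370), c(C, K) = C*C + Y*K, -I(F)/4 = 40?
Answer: 3*I*√40321 ≈ 602.4*I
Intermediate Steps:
I(F) = -160 (I(F) = -4*40 = -160)
c(C, K) = C² + 5*K (c(C, K) = C*C + 5*K = C² + 5*K)
a = -359625 (a = (285 - 160)*(-2507 - 370) = 125*(-2877) = -359625)
√(a + (c(-2, 4)*(-8))*17) = √(-359625 + (((-2)² + 5*4)*(-8))*17) = √(-359625 + ((4 + 20)*(-8))*17) = √(-359625 + (24*(-8))*17) = √(-359625 - 192*17) = √(-359625 - 3264) = √(-362889) = 3*I*√40321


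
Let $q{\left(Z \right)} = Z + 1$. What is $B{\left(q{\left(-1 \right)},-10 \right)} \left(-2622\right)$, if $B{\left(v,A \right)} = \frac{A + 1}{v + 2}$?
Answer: $11799$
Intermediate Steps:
$q{\left(Z \right)} = 1 + Z$
$B{\left(v,A \right)} = \frac{1 + A}{2 + v}$
$B{\left(q{\left(-1 \right)},-10 \right)} \left(-2622\right) = \frac{1 - 10}{2 + \left(1 - 1\right)} \left(-2622\right) = \frac{1}{2 + 0} \left(-9\right) \left(-2622\right) = \frac{1}{2} \left(-9\right) \left(-2622\right) = \left(- \frac{9}{2}\right) \left(-2622\right) = 11799$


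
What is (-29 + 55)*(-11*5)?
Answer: -1430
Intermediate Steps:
(-29 + 55)*(-11*5) = 26*(-55) = -1430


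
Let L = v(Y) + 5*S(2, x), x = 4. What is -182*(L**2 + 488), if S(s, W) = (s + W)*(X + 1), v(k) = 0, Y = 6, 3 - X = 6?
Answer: -744016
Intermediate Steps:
X = -3 (X = 3 - 1*6 = 3 - 6 = -3)
S(s, W) = -2*W - 2*s (S(s, W) = (s + W)*(-3 + 1) = (W + s)*(-2) = -2*W - 2*s)
L = -60 (L = 0 + 5*(-2*4 - 2*2) = 0 + 5*(-8 - 4) = 0 + 5*(-12) = 0 - 60 = -60)
-182*(L**2 + 488) = -182*((-60)**2 + 488) = -182*(3600 + 488) = -182*4088 = -744016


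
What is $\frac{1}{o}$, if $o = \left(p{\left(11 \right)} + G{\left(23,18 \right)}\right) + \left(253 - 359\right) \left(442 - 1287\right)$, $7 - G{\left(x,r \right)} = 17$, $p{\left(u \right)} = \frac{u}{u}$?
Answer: $\frac{1}{89561} \approx 1.1166 \cdot 10^{-5}$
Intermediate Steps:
$p{\left(u \right)} = 1$
$G{\left(x,r \right)} = -10$ ($G{\left(x,r \right)} = 7 - 17 = -10$)
$o = 89561$ ($o = \left(1 - 10\right) + \left(253 - 359\right) \left(442 - 1287\right) = -9 - -89570 = -9 + 89570 = 89561$)
$\frac{1}{o} = \frac{1}{89561}$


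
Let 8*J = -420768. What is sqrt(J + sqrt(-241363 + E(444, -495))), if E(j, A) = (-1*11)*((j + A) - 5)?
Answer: sqrt(-52596 + I*sqrt(240747)) ≈ 1.07 + 229.34*I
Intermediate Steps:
J = -52596 (J = (1/8)*(-420768) = -52596)
E(j, A) = 55 - 11*A - 11*j (E(j, A) = -11*((A + j) - 5) = -11*(-5 + A + j) = 55 - 11*A - 11*j)
sqrt(J + sqrt(-241363 + E(444, -495))) = sqrt(-52596 + sqrt(-241363 + (55 - 11*(-495) - 11*444))) = sqrt(-52596 + sqrt(-241363 + (55 + 5445 - 4884))) = sqrt(-52596 + sqrt(-241363 + 616)) = sqrt(-52596 + sqrt(-240747)) = sqrt(-52596 + I*sqrt(240747))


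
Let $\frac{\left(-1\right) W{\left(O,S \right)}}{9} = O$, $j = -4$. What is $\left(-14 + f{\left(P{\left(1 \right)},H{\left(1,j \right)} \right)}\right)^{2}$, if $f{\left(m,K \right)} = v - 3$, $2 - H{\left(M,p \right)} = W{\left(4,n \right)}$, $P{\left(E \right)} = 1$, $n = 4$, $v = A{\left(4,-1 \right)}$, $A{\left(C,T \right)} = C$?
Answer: $169$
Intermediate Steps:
$v = 4$
$W{\left(O,S \right)} = - 9 O$
$H{\left(M,p \right)} = 38$ ($H{\left(M,p \right)} = 2 - \left(-9\right) 4 = 2 - -36 = 2 + 36 = 38$)
$f{\left(m,K \right)} = 1$ ($f{\left(m,K \right)} = 4 - 3 = 1$)
$\left(-14 + f{\left(P{\left(1 \right)},H{\left(1,j \right)} \right)}\right)^{2} = \left(-14 + 1\right)^{2} = \left(-13\right)^{2} = 169$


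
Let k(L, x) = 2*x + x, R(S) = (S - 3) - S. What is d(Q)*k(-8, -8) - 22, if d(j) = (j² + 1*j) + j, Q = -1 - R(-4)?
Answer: -214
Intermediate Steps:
R(S) = -3 (R(S) = (-3 + S) - S = -3)
k(L, x) = 3*x
Q = 2 (Q = -1 - 1*(-3) = -1 + 3 = 2)
d(j) = j² + 2*j (d(j) = (j² + j) + j = (j + j²) + j = j² + 2*j)
d(Q)*k(-8, -8) - 22 = (2*(2 + 2))*(3*(-8)) - 22 = (2*4)*(-24) - 22 = 8*(-24) - 22 = -192 - 22 = -214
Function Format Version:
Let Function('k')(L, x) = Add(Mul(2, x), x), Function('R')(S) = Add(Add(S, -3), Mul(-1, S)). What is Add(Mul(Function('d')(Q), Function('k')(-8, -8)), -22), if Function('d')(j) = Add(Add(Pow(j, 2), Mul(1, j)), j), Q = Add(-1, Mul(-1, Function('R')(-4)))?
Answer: -214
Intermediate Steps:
Function('R')(S) = -3 (Function('R')(S) = Add(Add(-3, S), Mul(-1, S)) = -3)
Function('k')(L, x) = Mul(3, x)
Q = 2 (Q = Add(-1, Mul(-1, -3)) = Add(-1, 3) = 2)
Function('d')(j) = Add(Pow(j, 2), Mul(2, j)) (Function('d')(j) = Add(Add(Pow(j, 2), j), j) = Add(Add(j, Pow(j, 2)), j) = Add(Pow(j, 2), Mul(2, j)))
Add(Mul(Function('d')(Q), Function('k')(-8, -8)), -22) = Add(Mul(Mul(2, Add(2, 2)), Mul(3, -8)), -22) = Add(Mul(Mul(2, 4), -24), -22) = Add(Mul(8, -24), -22) = Add(-192, -22) = -214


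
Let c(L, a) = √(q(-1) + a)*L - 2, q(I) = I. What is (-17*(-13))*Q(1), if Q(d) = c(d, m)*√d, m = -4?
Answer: -442 + 221*I*√5 ≈ -442.0 + 494.17*I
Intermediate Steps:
c(L, a) = -2 + L*√(-1 + a) (c(L, a) = √(-1 + a)*L - 2 = L*√(-1 + a) - 2 = -2 + L*√(-1 + a))
Q(d) = √d*(-2 + I*d*√5) (Q(d) = (-2 + d*√(-1 - 4))*√d = (-2 + d*√(-5))*√d = (-2 + d*(I*√5))*√d = (-2 + I*d*√5)*√d = √d*(-2 + I*d*√5))
(-17*(-13))*Q(1) = (-17*(-13))*(√1*(-2 + I*1*√5)) = 221*(1*(-2 + I*√5)) = 221*(-2 + I*√5) = -442 + 221*I*√5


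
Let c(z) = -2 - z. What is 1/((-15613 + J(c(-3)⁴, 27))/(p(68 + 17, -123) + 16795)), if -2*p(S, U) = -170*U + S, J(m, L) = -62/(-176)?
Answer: -554180/1373913 ≈ -0.40336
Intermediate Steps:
J(m, L) = 31/88 (J(m, L) = -62*(-1/176) = 31/88)
p(S, U) = 85*U - S/2 (p(S, U) = -(-170*U + S)/2 = -(S - 170*U)/2 = 85*U - S/2)
1/((-15613 + J(c(-3)⁴, 27))/(p(68 + 17, -123) + 16795)) = 1/((-15613 + 31/88)/((85*(-123) - (68 + 17)/2) + 16795)) = 1/(-1373913/(88*((-10455 - ½*85) + 16795))) = 1/(-1373913/(88*((-10455 - 85/2) + 16795))) = 1/(-1373913/(88*(-20995/2 + 16795))) = 1/(-1373913/(88*12595/2)) = 1/(-1373913/88*2/12595) = 1/(-1373913/554180) = -554180/1373913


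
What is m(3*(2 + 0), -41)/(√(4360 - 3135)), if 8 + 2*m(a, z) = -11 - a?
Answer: -5/14 ≈ -0.35714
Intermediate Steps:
m(a, z) = -19/2 - a/2 (m(a, z) = -4 + (-11 - a)/2 = -4 + (-11/2 - a/2) = -19/2 - a/2)
m(3*(2 + 0), -41)/(√(4360 - 3135)) = (-19/2 - 3*(2 + 0)/2)/(√(4360 - 3135)) = (-19/2 - 3*2/2)/(√1225) = (-19/2 - ½*6)/35 = (-19/2 - 3)*(1/35) = -25/2*1/35 = -5/14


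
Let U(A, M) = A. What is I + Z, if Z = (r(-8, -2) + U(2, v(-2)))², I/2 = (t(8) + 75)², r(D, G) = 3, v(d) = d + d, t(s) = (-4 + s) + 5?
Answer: 14137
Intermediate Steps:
t(s) = 1 + s
v(d) = 2*d
I = 14112 (I = 2*((1 + 8) + 75)² = 2*(9 + 75)² = 2*84² = 2*7056 = 14112)
Z = 25 (Z = (3 + 2)² = 5² = 25)
I + Z = 14112 + 25 = 14137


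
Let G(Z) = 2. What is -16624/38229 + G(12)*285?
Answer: 21773906/38229 ≈ 569.57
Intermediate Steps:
-16624/38229 + G(12)*285 = -16624/38229 + 2*285 = -16624*1/38229 + 570 = -16624/38229 + 570 = 21773906/38229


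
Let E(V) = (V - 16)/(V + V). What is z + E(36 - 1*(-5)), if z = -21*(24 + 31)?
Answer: -94685/82 ≈ -1154.7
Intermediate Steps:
E(V) = (-16 + V)/(2*V) (E(V) = (-16 + V)/((2*V)) = (-16 + V)*(1/(2*V)) = (-16 + V)/(2*V))
z = -1155 (z = -21*55 = -1155)
z + E(36 - 1*(-5)) = -1155 + (-16 + (36 - 1*(-5)))/(2*(36 - 1*(-5))) = -1155 + (-16 + (36 + 5))/(2*(36 + 5)) = -1155 + (½)*(-16 + 41)/41 = -1155 + (½)*(1/41)*25 = -1155 + 25/82 = -94685/82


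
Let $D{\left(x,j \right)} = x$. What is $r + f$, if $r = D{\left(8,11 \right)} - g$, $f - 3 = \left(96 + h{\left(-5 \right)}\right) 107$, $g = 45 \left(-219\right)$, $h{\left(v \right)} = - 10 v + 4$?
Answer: $25916$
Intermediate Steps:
$h{\left(v \right)} = 4 - 10 v$
$g = -9855$
$f = 16053$ ($f = 3 + \left(96 + \left(4 - -50\right)\right) 107 = 3 + \left(96 + \left(4 + 50\right)\right) 107 = 3 + \left(96 + 54\right) 107 = 3 + 150 \cdot 107 = 3 + 16050 = 16053$)
$r = 9863$ ($r = 8 - -9855 = 8 + 9855 = 9863$)
$r + f = 9863 + 16053 = 25916$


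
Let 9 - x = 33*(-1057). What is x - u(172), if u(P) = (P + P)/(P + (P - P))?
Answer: 34888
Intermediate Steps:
x = 34890 (x = 9 - 33*(-1057) = 9 - 1*(-34881) = 9 + 34881 = 34890)
u(P) = 2 (u(P) = (2*P)/(P + 0) = (2*P)/P = 2)
x - u(172) = 34890 - 1*2 = 34890 - 2 = 34888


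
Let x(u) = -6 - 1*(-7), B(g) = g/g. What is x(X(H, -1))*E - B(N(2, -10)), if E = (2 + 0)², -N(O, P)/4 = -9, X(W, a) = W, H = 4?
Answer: 3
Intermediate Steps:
N(O, P) = 36 (N(O, P) = -4*(-9) = 36)
B(g) = 1
x(u) = 1 (x(u) = -6 + 7 = 1)
E = 4 (E = 2² = 4)
x(X(H, -1))*E - B(N(2, -10)) = 1*4 - 1*1 = 4 - 1 = 3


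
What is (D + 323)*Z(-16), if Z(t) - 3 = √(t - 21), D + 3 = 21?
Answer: 1023 + 341*I*√37 ≈ 1023.0 + 2074.2*I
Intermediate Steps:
D = 18 (D = -3 + 21 = 18)
Z(t) = 3 + √(-21 + t) (Z(t) = 3 + √(t - 21) = 3 + √(-21 + t))
(D + 323)*Z(-16) = (18 + 323)*(3 + √(-21 - 16)) = 341*(3 + √(-37)) = 341*(3 + I*√37) = 1023 + 341*I*√37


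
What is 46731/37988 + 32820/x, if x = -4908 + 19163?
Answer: 382583313/108303788 ≈ 3.5325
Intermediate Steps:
x = 14255
46731/37988 + 32820/x = 46731/37988 + 32820/14255 = 46731*(1/37988) + 32820*(1/14255) = 46731/37988 + 6564/2851 = 382583313/108303788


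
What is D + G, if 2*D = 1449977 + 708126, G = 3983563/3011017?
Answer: 6498092787877/6022034 ≈ 1.0791e+6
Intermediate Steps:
G = 3983563/3011017 (G = 3983563*(1/3011017) = 3983563/3011017 ≈ 1.3230)
D = 2158103/2 (D = (1449977 + 708126)/2 = (½)*2158103 = 2158103/2 ≈ 1.0791e+6)
D + G = 2158103/2 + 3983563/3011017 = 6498092787877/6022034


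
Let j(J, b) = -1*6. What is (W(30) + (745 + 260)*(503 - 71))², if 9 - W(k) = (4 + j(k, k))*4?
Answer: 188509667329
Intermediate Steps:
j(J, b) = -6
W(k) = 17 (W(k) = 9 - (4 - 6)*4 = 9 - (-2)*4 = 9 - 1*(-8) = 9 + 8 = 17)
(W(30) + (745 + 260)*(503 - 71))² = (17 + (745 + 260)*(503 - 71))² = (17 + 1005*432)² = (17 + 434160)² = 434177² = 188509667329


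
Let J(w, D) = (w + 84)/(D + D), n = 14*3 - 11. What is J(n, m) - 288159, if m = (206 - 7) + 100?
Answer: -7492129/26 ≈ -2.8816e+5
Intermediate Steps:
n = 31 (n = 42 - 11 = 31)
m = 299 (m = 199 + 100 = 299)
J(w, D) = (84 + w)/(2*D) (J(w, D) = (84 + w)/((2*D)) = (84 + w)*(1/(2*D)) = (84 + w)/(2*D))
J(n, m) - 288159 = (½)*(84 + 31)/299 - 288159 = (½)*(1/299)*115 - 288159 = 5/26 - 288159 = -7492129/26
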